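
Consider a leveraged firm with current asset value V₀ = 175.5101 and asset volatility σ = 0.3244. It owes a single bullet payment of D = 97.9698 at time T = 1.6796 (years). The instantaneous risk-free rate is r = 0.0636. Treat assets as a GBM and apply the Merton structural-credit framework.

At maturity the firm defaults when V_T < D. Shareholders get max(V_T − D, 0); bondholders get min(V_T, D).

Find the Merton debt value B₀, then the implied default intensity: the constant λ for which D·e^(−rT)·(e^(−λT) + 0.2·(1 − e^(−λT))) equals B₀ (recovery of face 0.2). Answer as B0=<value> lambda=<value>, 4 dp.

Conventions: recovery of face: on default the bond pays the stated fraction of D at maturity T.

B0=86.9596 lambda=0.0092

Work the structural quantities from V₀ = 175.5101 against face 97.9698:
d₁ = [ln(V₀/D) + (r + σ²/2)T] / (σ√T)
   = [ln(175.5101/97.9698) + (0.0636 + 0.5·0.3244²)·1.6796] / (0.3244·√1.6796)
   = [0.583037 + 0.195199] / 0.420420 = 1.851091
d₂ = d₁ − σ√T = 1.851091 − 0.420420 = 1.430671
N(d₁) = 0.967922,  N(d₂) = 0.923738,  e^(−rT) = 0.898685
E₀ = V₀·N(d₁) − D·e^(−rT)·N(d₂)
   = 175.5101·0.967922 − 97.9698·0.898685·0.923738 = 88.550485
B₀ = V₀ − E₀ = 175.5101 − 88.550485 = 86.959615
e^(−λT) = (B₀·e^(rT)/D − 0.2)/(1 − 0.2) = (86.9596·1.112737/97.9698 − 0.2)/0.8 = 0.98460427
λ = −ln(0.98460427)/1.6796 = 0.009238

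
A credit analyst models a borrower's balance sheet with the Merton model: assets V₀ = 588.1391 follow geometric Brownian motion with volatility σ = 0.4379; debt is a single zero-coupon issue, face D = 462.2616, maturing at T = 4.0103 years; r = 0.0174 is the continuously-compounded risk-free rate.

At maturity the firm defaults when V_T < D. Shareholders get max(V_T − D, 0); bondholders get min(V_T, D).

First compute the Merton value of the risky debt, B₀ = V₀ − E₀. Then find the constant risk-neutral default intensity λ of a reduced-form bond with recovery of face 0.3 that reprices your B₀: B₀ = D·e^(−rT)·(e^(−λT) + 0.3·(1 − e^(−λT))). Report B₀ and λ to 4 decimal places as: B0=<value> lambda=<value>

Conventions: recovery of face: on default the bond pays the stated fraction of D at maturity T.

B0=326.9316 lambda=0.1056

Work the structural quantities from V₀ = 588.1391 against face 462.2616:
d₁ = [ln(V₀/D) + (r + σ²/2)T] / (σ√T)
   = [ln(588.1391/462.2616) + (0.0174 + 0.5·0.4379²)·4.0103] / (0.4379·√4.0103)
   = [0.240833 + 0.454280] / 0.876927 = 0.792668
d₂ = d₁ − σ√T = 0.792668 − 0.876927 = -0.084259
N(d₁) = 0.786014,  N(d₂) = 0.466425,  e^(−rT) = 0.932600
E₀ = V₀·N(d₁) − D·e^(−rT)·N(d₂)
   = 588.1391·0.786014 − 462.2616·0.932600·0.466425 = 261.207483
B₀ = V₀ − E₀ = 588.1391 − 261.207483 = 326.931617
e^(−λT) = (B₀·e^(rT)/D − 0.3)/(1 − 0.3) = (326.9316·1.072271/462.2616 − 0.3)/0.7 = 0.65479599
λ = −ln(0.65479599)/4.0103 = 0.105586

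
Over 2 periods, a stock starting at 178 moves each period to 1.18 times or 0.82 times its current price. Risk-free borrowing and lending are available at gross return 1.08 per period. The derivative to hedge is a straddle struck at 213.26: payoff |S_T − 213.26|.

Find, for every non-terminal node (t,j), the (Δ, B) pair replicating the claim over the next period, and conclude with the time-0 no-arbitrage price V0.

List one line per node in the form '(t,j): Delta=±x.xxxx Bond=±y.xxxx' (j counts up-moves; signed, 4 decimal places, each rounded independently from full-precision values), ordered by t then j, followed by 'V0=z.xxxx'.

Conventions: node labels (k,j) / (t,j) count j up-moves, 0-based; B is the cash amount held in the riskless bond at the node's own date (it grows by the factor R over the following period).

Risk-neutral probability p* = (R−d)/(u−d) = (1.08−0.82)/(1.18−0.82) = 0.7222.
Payoffs at expiry: V(2,0)=93.5728, V(2,1)=41.0272, V(2,2)=34.5872
  t=1,j=0: stock 145.9600 → up 172.2328 (V=41.0272), down 119.6872 (V=93.5728). Price 51.5030; hedge Δ=-1.0000, bond B=197.4630.
  t=1,j=1: stock 210.0400 → up 247.8472 (V=34.5872), down 172.2328 (V=41.0272). Price 33.6816; hedge Δ=-0.0852, bond B=51.5705.
  t=0,j=0: stock 178.0000 → up 210.0400 (V=33.6816), down 145.9600 (V=51.5030). Price 35.7703; hedge Δ=-0.2781, bond B=85.2742.
Verification: the root portfolio costs Δ(0,0)·S0 + B(0,0) = 35.7703, matching V0.

(0,0): Delta=-0.2781 Bond=85.2742
(1,0): Delta=-1.0000 Bond=197.4630
(1,1): Delta=-0.0852 Bond=51.5705
V0=35.7703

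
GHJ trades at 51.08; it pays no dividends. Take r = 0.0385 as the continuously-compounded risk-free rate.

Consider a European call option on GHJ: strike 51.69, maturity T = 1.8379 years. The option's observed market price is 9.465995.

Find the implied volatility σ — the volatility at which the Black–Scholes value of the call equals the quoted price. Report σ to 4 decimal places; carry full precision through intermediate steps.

sigma = 0.2972

At σ = 0.2972 the Black–Scholes value reproduces the quote:
σ√T = 0.2972·√1.8379 = 0.402912
d₁ = (ln(S/K) + (r+σ²/2)T) / (σ√T) = (ln(51.08/51.69) + (0.0385+0.2972²/2)·1.8379) / 0.402912 = (-0.011871 + 0.151928) / 0.402912 = 0.347612
d₂ = d₁ − σ√T = 0.347612 − 0.402912 = -0.055300
e^{−rT} = 0.931686
N(d₁) = 0.635934,  N(d₂) = 0.477950
V = S·N(d₁) − K·e^{−rT}·N(d₂) = 32.483510 − 23.017515 = 9.465995 (the quoted price), and the Black–Scholes price is strictly increasing in σ, so σ is unique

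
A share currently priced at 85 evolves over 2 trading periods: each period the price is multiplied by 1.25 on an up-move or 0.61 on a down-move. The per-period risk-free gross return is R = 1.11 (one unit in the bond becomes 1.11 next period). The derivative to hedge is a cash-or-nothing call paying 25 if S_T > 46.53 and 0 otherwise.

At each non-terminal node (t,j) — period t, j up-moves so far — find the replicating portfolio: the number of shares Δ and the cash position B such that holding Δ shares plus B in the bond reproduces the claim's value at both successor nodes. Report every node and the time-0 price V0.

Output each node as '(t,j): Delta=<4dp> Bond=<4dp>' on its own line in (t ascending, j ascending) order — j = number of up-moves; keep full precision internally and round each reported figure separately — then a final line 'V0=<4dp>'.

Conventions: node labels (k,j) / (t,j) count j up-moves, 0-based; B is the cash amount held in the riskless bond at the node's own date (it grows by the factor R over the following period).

The replicating-portfolio and risk-neutral prices coincide; use p* = (1.11−0.61)/(1.25−0.61) = 0.7813 for the latter.
Terminal payoffs: V(2,0)=0.0000, V(2,1)=25.0000, V(2,2)=25.0000
(1,0): S=51.8500. Δ = (V_up−V_dn)/(S_up−S_dn) = (25.0000−0.0000)/(64.8125−31.6285) = 0.7534. V = [p*·25.0000 + (1−p*)·0.0000]/1.11 = 17.5957. B = V − Δ·S = -21.4668.
(1,1): S=106.2500. Δ = (V_up−V_dn)/(S_up−S_dn) = (25.0000−25.0000)/(132.8125−64.8125) = 0.0000. V = [p*·25.0000 + (1−p*)·25.0000]/1.11 = 22.5225. B = V − Δ·S = 22.5225.
(0,0): S=85.0000. Δ = (V_up−V_dn)/(S_up−S_dn) = (22.5225−17.5957)/(106.2500−51.8500) = 0.0906. V = [p*·22.5225 + (1−p*)·17.5957]/1.11 = 19.3196. B = V − Δ·S = 11.6215.
As a check, the time-0 holding Δ(0,0)·S0 + B(0,0) comes to 19.3196 — exactly V0.

(0,0): Delta=0.0906 Bond=11.6215
(1,0): Delta=0.7534 Bond=-21.4668
(1,1): Delta=0.0000 Bond=22.5225
V0=19.3196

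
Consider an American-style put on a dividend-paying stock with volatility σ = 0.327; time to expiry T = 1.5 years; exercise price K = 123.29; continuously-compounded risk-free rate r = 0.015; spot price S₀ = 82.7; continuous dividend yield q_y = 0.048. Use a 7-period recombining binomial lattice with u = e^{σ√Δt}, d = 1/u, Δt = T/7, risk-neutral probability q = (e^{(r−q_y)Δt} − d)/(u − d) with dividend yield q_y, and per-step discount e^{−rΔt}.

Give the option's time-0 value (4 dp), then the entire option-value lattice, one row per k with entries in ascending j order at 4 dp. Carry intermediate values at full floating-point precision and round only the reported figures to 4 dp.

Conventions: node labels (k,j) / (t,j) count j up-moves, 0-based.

Δt=0.21429  u=1.16343  d=0.85953  q=0.43904  discount=0.99679
step 7 (expiry): payoffs max(K−S,0) = 94.6267 84.4923 70.7747 52.2070 27.0744 0.0000 0.0000 0.0000
k=6: (k=6,j=0): S=33.3477, K−S=89.9423, hold=89.8879 ⇒ V=89.9423 exercise | (k=6,j=1): S=45.1384, K−S=78.1516, hold=78.2179 ⇒ V=78.2179 continue | (k=6,j=2): S=61.0978, K−S=62.1922, hold=62.4217 ⇒ V=62.4217 continue | (k=6,j=3): S=82.7000, K−S=40.5900, hold=41.0406 ⇒ V=41.0406 continue | (k=6,j=4): S=111.9400, K−S=11.3500, hold=15.1389 ⇒ V=15.1389 continue | (k=6,j=5): S=151.5182, K−S=0.0000, hold=0.0000 ⇒ V=0.0000 continue | (k=6,j=6): S=205.0900, K−S=0.0000, hold=0.0000 ⇒ V=0.0000 continue
k=5: (k=5,j=0): S=38.7977, K−S=84.4923, hold=84.5226 ⇒ V=84.5226 continue | (k=5,j=1): S=52.5153, K−S=70.7747, hold=71.0539 ⇒ V=71.0539 continue | (k=5,j=2): S=71.0830, K−S=52.2070, hold=52.8643 ⇒ V=52.8643 continue | (k=5,j=3): S=96.2156, K−S=27.0744, hold=29.5734 ⇒ V=29.5734 continue | (k=5,j=4): S=130.2342, K−S=0.0000, hold=8.4650 ⇒ V=8.4650 continue | (k=5,j=5): S=176.2807, K−S=0.0000, hold=0.0000 ⇒ V=0.0000 continue
k=4: (k=4,j=0): S=45.1384, K−S=78.1516, hold=78.3570 ⇒ V=78.3570 continue | (k=4,j=1): S=61.0978, K−S=62.1922, hold=62.8655 ⇒ V=62.8655 continue | (k=4,j=2): S=82.7000, K−S=40.5900, hold=42.5018 ⇒ V=42.5018 continue | (k=4,j=3): S=111.9400, K−S=11.3500, hold=20.2408 ⇒ V=20.2408 continue | (k=4,j=4): S=151.5182, K−S=0.0000, hold=4.7333 ⇒ V=4.7333 continue
k=3: (k=3,j=0): S=52.5153, K−S=70.7747, hold=71.3260 ⇒ V=71.3260 continue | (k=3,j=1): S=71.0830, K−S=52.2070, hold=53.7519 ⇒ V=53.7519 continue | (k=3,j=2): S=96.2156, K−S=27.0744, hold=32.6232 ⇒ V=32.6232 continue | (k=3,j=3): S=130.2342, K−S=0.0000, hold=13.3892 ⇒ V=13.3892 continue
k=2: (k=2,j=0): S=61.0978, K−S=62.1922, hold=63.4061 ⇒ V=63.4061 continue | (k=2,j=1): S=82.7000, K−S=40.5900, hold=44.3328 ⇒ V=44.3328 continue | (k=2,j=2): S=111.9400, K−S=11.3500, hold=24.1011 ⇒ V=24.1011 continue
k=1: (k=1,j=0): S=71.0830, K−S=52.2070, hold=54.8555 ⇒ V=54.8555 continue | (k=1,j=1): S=96.2156, K−S=27.0744, hold=35.3365 ⇒ V=35.3365 continue
k=0: (k=0,j=0): S=82.7000, K−S=40.5900, hold=46.1373 ⇒ V=46.1373 continue

price = 46.1373
tree:
46.1373
54.8555 35.3365
63.4061 44.3328 24.1011
71.3260 53.7519 32.6232 13.3892
78.3570 62.8655 42.5018 20.2408 4.7333
84.5226 71.0539 52.8643 29.5734 8.4650 0.0000
89.9423 78.2179 62.4217 41.0406 15.1389 0.0000 0.0000
94.6267 84.4923 70.7747 52.2070 27.0744 0.0000 0.0000 0.0000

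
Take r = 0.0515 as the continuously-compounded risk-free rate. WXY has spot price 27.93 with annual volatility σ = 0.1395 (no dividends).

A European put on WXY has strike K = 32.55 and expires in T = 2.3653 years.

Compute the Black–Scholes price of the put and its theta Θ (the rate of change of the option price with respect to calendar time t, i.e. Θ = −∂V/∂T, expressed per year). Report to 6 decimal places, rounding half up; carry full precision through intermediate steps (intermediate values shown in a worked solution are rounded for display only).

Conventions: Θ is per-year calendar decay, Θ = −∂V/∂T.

σ√T = 0.1395·√2.3653 = 0.214544
d₁ = (ln(S/K) + (r+σ²/2)T) / (σ√T) = (ln(27.93/32.55) + (0.0515+0.1395²/2)·2.3653) / 0.214544 = (-0.153076 + 0.144828) / 0.214544 = -0.038446
d₂ = d₁ − σ√T = -0.038446 − 0.214544 = -0.252990
e^{−rT} = 0.885314
N(−d₁) = 0.515334,  N(−d₂) = 0.599862
Put price V = K·e^{−rT}·N(−d₂) − S·N(−d₁) = 17.286211 − 14.393277 = 2.892933
φ(d₁) = (1/√(2π))·e^{−d₁²/2} = 0.398648
Θ = −S·φ(d₁)·σ/(2√T) + r·K·e^{−rT}·N(−d₂) = −0.504965 + 0.890240 = 0.385275

price = 2.892933
Θ = 0.385275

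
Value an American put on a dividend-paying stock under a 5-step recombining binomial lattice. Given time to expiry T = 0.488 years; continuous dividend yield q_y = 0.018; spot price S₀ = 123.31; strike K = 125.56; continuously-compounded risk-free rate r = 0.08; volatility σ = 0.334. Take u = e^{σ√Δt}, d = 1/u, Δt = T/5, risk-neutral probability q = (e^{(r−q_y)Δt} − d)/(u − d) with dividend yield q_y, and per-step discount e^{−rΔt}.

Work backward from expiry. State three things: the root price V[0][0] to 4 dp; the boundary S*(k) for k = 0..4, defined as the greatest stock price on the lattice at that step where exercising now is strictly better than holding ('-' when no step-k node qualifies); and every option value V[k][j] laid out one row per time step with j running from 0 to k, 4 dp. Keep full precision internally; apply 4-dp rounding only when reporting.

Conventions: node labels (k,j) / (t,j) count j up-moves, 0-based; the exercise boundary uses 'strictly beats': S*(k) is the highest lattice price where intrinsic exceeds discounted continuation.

price = 11.4133
boundary = - - - 90.1673 100.0842
tree:
11.4133
17.4215 5.6538
25.5016 9.7082 1.7354
35.3927 16.1247 3.5189 0.0000
44.3270 25.4758 7.1352 0.0000 0.0000
52.3760 35.3927 14.4682 0.0000 0.0000 0.0000

Δt=0.09760, u=1.10998, d=0.90091, q=0.50297, disc=e^(-rΔt)=0.99222
k=5 terminal: V=max(K-S,0) → 52.3760 35.3927 14.4682 0.0000 0.0000 0.0000
k=4: j=0 S=81.2330 intr=44.3270 cont=43.4930 V=44.3270[EX]; j=1 S=100.0842 intr=25.4758 cont=24.6749 V=25.4758[EX]; j=2 S=123.3100 intr=2.2500 cont=7.1352 V=7.1352[hold]; j=3 S=151.9257 intr=0.0000 cont=0.0000 V=0.0000[hold]; j=4 S=187.1820 intr=0.0000 cont=0.0000 V=0.0000[hold]  S*(4)=100.0842
k=3: j=0 S=90.1673 intr=35.3927 cont=34.5744 V=35.3927[EX]; j=1 S=111.0918 intr=14.4682 cont=16.1247 V=16.1247[hold]; j=2 S=136.8720 intr=0.0000 cont=3.5189 V=3.5189[hold]; j=3 S=168.6349 intr=0.0000 cont=0.0000 V=0.0000[hold]  S*(3)=90.1673
k=2: j=0 S=100.0842 intr=25.4758 cont=25.5016 V=25.5016[hold]; j=1 S=123.3100 intr=2.2500 cont=9.7082 V=9.7082[hold]; j=2 S=151.9257 intr=0.0000 cont=1.7354 V=1.7354[hold]  S*(2)=-
k=1: j=0 S=111.0918 intr=14.4682 cont=17.4215 V=17.4215[hold]; j=1 S=136.8720 intr=0.0000 cont=5.6538 V=5.6538[hold]  S*(1)=-
k=0: j=0 S=123.3100 intr=2.2500 cont=11.4133 V=11.4133[hold]  S*(0)=-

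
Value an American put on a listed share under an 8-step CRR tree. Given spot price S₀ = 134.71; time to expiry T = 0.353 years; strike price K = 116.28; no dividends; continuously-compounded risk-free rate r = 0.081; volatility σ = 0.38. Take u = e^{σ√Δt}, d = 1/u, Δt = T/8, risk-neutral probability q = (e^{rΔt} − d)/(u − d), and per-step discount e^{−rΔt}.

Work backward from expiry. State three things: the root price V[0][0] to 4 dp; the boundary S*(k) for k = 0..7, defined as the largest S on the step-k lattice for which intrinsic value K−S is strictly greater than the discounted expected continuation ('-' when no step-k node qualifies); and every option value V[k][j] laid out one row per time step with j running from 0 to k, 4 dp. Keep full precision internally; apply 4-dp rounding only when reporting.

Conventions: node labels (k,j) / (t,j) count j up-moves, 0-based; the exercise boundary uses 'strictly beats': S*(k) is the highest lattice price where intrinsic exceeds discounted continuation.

price = 3.4999
boundary = - - - - - 90.3789 97.8890 106.0230
tree:
3.4999
5.5622 1.4827
8.6230 2.5710 0.4157
12.9666 4.3834 0.7947 0.0433
18.7704 7.3120 1.5146 0.0874 0.0000
25.9011 11.8434 2.8771 0.1763 0.0000 0.0000
32.8349 18.3910 5.4442 0.3556 0.0000 0.0000 0.0000
39.2368 25.9011 10.2570 0.7174 0.0000 0.0000 0.0000 0.0000
45.1476 32.8349 18.3910 1.4470 0.0000 0.0000 0.0000 0.0000 0.0000

Δt=0.04412  u=1.08309  d=0.92328  q=0.50246  discount=0.99643
step 8 (expiry): payoffs max(K−S,0) = 45.1476 32.8349 18.3910 1.4470 0.0000 0.0000 0.0000 0.0000 0.0000
step 7: (k=7,j=0): S=77.0432, K−S=39.2368, hold=38.8220 ⇒ V=39.2368 exercise | (k=7,j=1): S=90.3789, K−S=25.9011, hold=25.4862 ⇒ V=25.9011 exercise | (k=7,j=2): S=106.0230, K−S=10.2570, hold=9.8421 ⇒ V=10.2570 exercise | (k=7,j=3): S=124.3751, K−S=0.0000, hold=0.7174 ⇒ V=0.7174 continue | (k=7,j=4): S=145.9037, K−S=0.0000, hold=0.0000 ⇒ V=0.0000 continue | (k=7,j=5): S=171.1589, K−S=0.0000, hold=0.0000 ⇒ V=0.0000 continue | (k=7,j=6): S=200.7855, K−S=0.0000, hold=0.0000 ⇒ V=0.0000 continue | (k=7,j=7): S=235.5404, K−S=0.0000, hold=0.0000 ⇒ V=0.0000 continue  boundary S*=106.0230
step 6: (k=6,j=0): S=83.4451, K−S=32.8349, hold=32.4201 ⇒ V=32.8349 exercise | (k=6,j=1): S=97.8890, K−S=18.3910, hold=17.9762 ⇒ V=18.3910 exercise | (k=6,j=2): S=114.8330, K−S=1.4470, hold=5.4442 ⇒ V=5.4442 continue | (k=6,j=3): S=134.7100, K−S=0.0000, hold=0.3556 ⇒ V=0.3556 continue | (k=6,j=4): S=158.0276, K−S=0.0000, hold=0.0000 ⇒ V=0.0000 continue | (k=6,j=5): S=185.3813, K−S=0.0000, hold=0.0000 ⇒ V=0.0000 continue | (k=6,j=6): S=217.4698, K−S=0.0000, hold=0.0000 ⇒ V=0.0000 continue  boundary S*=97.8890
step 5: (k=5,j=0): S=90.3789, K−S=25.9011, hold=25.4862 ⇒ V=25.9011 exercise | (k=5,j=1): S=106.0230, K−S=10.2570, hold=11.8434 ⇒ V=11.8434 continue | (k=5,j=2): S=124.3751, K−S=0.0000, hold=2.8771 ⇒ V=2.8771 continue | (k=5,j=3): S=145.9037, K−S=0.0000, hold=0.1763 ⇒ V=0.1763 continue | (k=5,j=4): S=171.1589, K−S=0.0000, hold=0.0000 ⇒ V=0.0000 continue | (k=5,j=5): S=200.7855, K−S=0.0000, hold=0.0000 ⇒ V=0.0000 continue  boundary S*=90.3789
step 4: (k=4,j=0): S=97.8890, K−S=18.3910, hold=18.7704 ⇒ V=18.7704 continue | (k=4,j=1): S=114.8330, K−S=1.4470, hold=7.3120 ⇒ V=7.3120 continue | (k=4,j=2): S=134.7100, K−S=0.0000, hold=1.5146 ⇒ V=1.5146 continue | (k=4,j=3): S=158.0276, K−S=0.0000, hold=0.0874 ⇒ V=0.0874 continue | (k=4,j=4): S=185.3813, K−S=0.0000, hold=0.0000 ⇒ V=0.0000 continue  boundary S*=-
step 3: (k=3,j=0): S=106.0230, K−S=10.2570, hold=12.9666 ⇒ V=12.9666 continue | (k=3,j=1): S=124.3751, K−S=0.0000, hold=4.3834 ⇒ V=4.3834 continue | (k=3,j=2): S=145.9037, K−S=0.0000, hold=0.7947 ⇒ V=0.7947 continue | (k=3,j=3): S=171.1589, K−S=0.0000, hold=0.0433 ⇒ V=0.0433 continue  boundary S*=-
step 2: (k=2,j=0): S=114.8330, K−S=1.4470, hold=8.6230 ⇒ V=8.6230 continue | (k=2,j=1): S=134.7100, K−S=0.0000, hold=2.5710 ⇒ V=2.5710 continue | (k=2,j=2): S=158.0276, K−S=0.0000, hold=0.4157 ⇒ V=0.4157 continue  boundary S*=-
step 1: (k=1,j=0): S=124.3751, K−S=0.0000, hold=5.5622 ⇒ V=5.5622 continue | (k=1,j=1): S=145.9037, K−S=0.0000, hold=1.4827 ⇒ V=1.4827 continue  boundary S*=-
step 0: (k=0,j=0): S=134.7100, K−S=0.0000, hold=3.4999 ⇒ V=3.4999 continue  boundary S*=-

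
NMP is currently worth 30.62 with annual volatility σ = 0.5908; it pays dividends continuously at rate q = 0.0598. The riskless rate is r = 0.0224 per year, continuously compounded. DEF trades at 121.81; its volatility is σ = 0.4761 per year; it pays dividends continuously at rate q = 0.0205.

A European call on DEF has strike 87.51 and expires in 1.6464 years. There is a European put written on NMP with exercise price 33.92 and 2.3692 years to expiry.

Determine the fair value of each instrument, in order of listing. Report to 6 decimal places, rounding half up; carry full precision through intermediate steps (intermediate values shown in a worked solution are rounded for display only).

price(DEF call K=87.51) = 44.349191
price(NMP put K=33.92) = 13.305482

[DEF call K=87.51]
σ√T = 0.4761·√1.6464 = 0.610894
d₁ = (ln(S/K) + (r−q+σ²/2)T) / (σ√T) = (ln(121.81/87.51) + (0.0224−0.0205+0.4761²/2)·1.6464) / 0.610894 = (0.330709 + 0.189724) / 0.610894 = 0.851921
d₂ = d₁ − σ√T = 0.851921 − 0.610894 = 0.241027
e^{−rT} = 0.963792
e^{−qT} = 0.966812
N(d₁) = 0.802871,  N(d₂) = 0.595233
price = S·e^{−qT}·N(d₁) − K·e^{−rT}·N(d₂) = 94.552003 − 50.202812 = 44.349191
[NMP put K=33.92]
σ√T = 0.5908·√2.3692 = 0.909372
d₁ = (ln(S/K) + (r−q+σ²/2)T) / (σ√T) = (ln(30.62/33.92) + (0.0224−0.0598+0.5908²/2)·2.3692) / 0.909372 = (-0.102351 + 0.324870) / 0.909372 = 0.244695
d₂ = d₁ − σ√T = 0.244695 − 0.909372 = -0.664676
e^{−rT} = 0.948314
e^{−qT} = 0.867901
N(−d₁) = 0.403346,  N(−d₂) = 0.746871
price = K·e^{−rT}·N(−d₂) − S·e^{−qT}·N(−d₁) = 24.024455 − 10.718973 = 13.305482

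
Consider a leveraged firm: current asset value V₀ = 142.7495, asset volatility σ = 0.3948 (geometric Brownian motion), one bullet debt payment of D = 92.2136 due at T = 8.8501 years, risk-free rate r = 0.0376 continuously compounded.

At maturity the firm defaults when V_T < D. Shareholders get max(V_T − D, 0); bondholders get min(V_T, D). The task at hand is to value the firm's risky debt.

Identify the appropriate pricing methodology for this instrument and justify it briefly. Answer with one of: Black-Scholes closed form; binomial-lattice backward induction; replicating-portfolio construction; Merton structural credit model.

framework: Merton structural credit model

Key observation: a levered firm with one bullet debt due at 8.8501 years is the canonical structural-credit setup: equity is a call on the firm's assets struck at the face value.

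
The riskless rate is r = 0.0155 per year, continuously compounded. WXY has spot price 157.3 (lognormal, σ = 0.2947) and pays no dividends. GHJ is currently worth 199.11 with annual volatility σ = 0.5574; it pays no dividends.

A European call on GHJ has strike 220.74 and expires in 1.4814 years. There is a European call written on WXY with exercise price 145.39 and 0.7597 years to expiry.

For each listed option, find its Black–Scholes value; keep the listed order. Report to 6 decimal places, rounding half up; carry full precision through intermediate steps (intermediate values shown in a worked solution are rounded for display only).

[GHJ call K=220.74]
σ√T = 0.5574·√1.4814 = 0.678427
d₁ = (ln(S/K) + (r+σ²/2)T) / (σ√T) = (ln(199.11/220.74) + (0.0155+0.5574²/2)·1.4814) / 0.678427 = (-0.103128 + 0.253093) / 0.678427 = 0.221048
d₂ = d₁ − σ√T = 0.221048 − 0.678427 = -0.457379
e^{−rT} = 0.977300
N(d₁) = 0.587473,  N(d₂) = 0.323699
price = S·N(d₁) − K·e^{−rT}·N(d₂) = 116.971675 − 69.831421 = 47.140253
[WXY call K=145.39]
σ√T = 0.2947·√0.7597 = 0.256863
d₁ = (ln(S/K) + (r+σ²/2)T) / (σ√T) = (ln(157.3/145.39) + (0.0155+0.2947²/2)·0.7597) / 0.256863 = (0.078735 + 0.044765) / 0.256863 = 0.480800
d₂ = d₁ − σ√T = 0.480800 − 0.256863 = 0.223937
e^{−rT} = 0.988294
N(d₁) = 0.684671,  N(d₂) = 0.588597
price = S·N(d₁) − K·e^{−rT}·N(d₂) = 107.698695 − 84.574325 = 23.124370

price(GHJ call K=220.74) = 47.140253
price(WXY call K=145.39) = 23.124370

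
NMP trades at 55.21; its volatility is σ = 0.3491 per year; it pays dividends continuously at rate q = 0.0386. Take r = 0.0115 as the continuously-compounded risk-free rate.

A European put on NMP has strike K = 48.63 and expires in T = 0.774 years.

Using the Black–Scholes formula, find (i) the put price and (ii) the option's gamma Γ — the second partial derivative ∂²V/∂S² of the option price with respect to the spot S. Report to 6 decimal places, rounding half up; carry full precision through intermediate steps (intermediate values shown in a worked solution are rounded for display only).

price = 3.880791
Γ = 0.020167

σ√T = 0.3491·√0.774 = 0.307129
d₁ = (ln(S/K) + (r−q+σ²/2)T) / (σ√T) = (ln(55.21/48.63) + (0.0115−0.0386+0.3491²/2)·0.774) / 0.307129 = (0.126903 + 0.026189) / 0.307129 = 0.498462
d₂ = d₁ − σ√T = 0.498462 − 0.307129 = 0.191334
e^{−rT} = 0.991138
e^{−qT} = 0.970565
N(−d₁) = 0.309079,  N(−d₂) = 0.424132
Put price V = K·e^{−rT}·N(−d₂) − S·e^{−qT}·N(−d₁) = 20.442769 − 16.561979 = 3.880791
φ(d₁) = (1/√(2π))·e^{−d₁²/2} = 0.352336
Γ = e^{−qT}·φ(d₁) / (S·σ·√T) = 0.020167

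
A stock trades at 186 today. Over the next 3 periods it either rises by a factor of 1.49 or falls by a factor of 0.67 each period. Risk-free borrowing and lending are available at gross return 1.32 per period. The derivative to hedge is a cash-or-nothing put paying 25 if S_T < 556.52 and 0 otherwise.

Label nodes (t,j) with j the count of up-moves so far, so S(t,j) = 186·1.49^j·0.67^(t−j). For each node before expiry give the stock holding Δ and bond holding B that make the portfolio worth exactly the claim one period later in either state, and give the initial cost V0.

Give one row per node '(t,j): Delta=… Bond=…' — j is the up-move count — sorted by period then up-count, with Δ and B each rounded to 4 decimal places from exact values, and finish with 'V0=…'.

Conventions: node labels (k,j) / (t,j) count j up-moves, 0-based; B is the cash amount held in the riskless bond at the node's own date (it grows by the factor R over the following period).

(0,0): Delta=-0.0591 Bond=16.4503
(1,0): Delta=0.0000 Bond=14.3480
(1,1): Delta=-0.0661 Bond=23.6410
(2,0): Delta=0.0000 Bond=18.9394
(2,1): Delta=0.0000 Bond=18.9394
(2,2): Delta=-0.0738 Bond=34.4143
V0=5.4557

The replicating-portfolio and risk-neutral prices coincide; use p* = (1.32−0.67)/(1.49−0.67) = 0.7927 for the latter.
Terminal payoffs: V(3,0)=25.0000, V(3,1)=25.0000, V(3,2)=25.0000, V(3,3)=0.0000
  t=2,j=0: stock 83.4954 → up 124.4081 (V=25.0000), down 55.9419 (V=25.0000). Price 18.9394; hedge Δ=0.0000, bond B=18.9394.
  t=2,j=1: stock 185.6838 → up 276.6689 (V=25.0000), down 124.4081 (V=25.0000). Price 18.9394; hedge Δ=0.0000, bond B=18.9394.
  t=2,j=2: stock 412.9386 → up 615.2785 (V=0.0000), down 276.6689 (V=25.0000). Price 3.9265; hedge Δ=-0.0738, bond B=34.4143.
  t=1,j=0: stock 124.6200 → up 185.6838 (V=18.9394), down 83.4954 (V=18.9394). Price 14.3480; hedge Δ=0.0000, bond B=14.3480.
  t=1,j=1: stock 277.1400 → up 412.9386 (V=3.9265), down 185.6838 (V=18.9394). Price 5.3325; hedge Δ=-0.0661, bond B=23.6410.
  t=0,j=0: stock 186.0000 → up 277.1400 (V=5.3325), down 124.6200 (V=14.3480). Price 5.4557; hedge Δ=-0.0591, bond B=16.4503.
Check: Δ(0,0)·S0 + B(0,0) = 5.4557 = V0.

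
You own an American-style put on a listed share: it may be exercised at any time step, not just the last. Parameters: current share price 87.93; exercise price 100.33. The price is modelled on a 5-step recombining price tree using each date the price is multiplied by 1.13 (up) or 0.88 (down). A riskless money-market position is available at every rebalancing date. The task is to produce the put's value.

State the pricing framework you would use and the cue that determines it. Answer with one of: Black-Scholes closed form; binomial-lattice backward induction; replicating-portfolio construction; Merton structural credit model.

Key observation: an American put (K = 100.33, S₀ = 87.93) on a 5-date tree has no closed form — the optimal stopping decision is embedded and must be resolved recursively from expiry.

framework: binomial-lattice backward induction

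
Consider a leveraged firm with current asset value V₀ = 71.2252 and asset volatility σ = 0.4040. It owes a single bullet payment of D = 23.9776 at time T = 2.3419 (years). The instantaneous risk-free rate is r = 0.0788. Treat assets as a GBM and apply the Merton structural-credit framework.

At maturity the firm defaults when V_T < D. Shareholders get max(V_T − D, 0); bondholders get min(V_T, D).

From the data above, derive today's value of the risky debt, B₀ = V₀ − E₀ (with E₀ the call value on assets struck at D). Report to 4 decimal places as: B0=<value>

B0=19.7748

Work the structural quantities from V₀ = 71.2252 against face 23.9776:
d₁ = [ln(V₀/D) + (r + σ²/2)T] / (σ√T)
   = [ln(71.2252/23.9776) + (0.0788 + 0.5·0.4040²)·2.3419] / (0.4040·√2.3419)
   = [1.088727 + 0.375659] / 0.618252 = 2.368591
d₂ = d₁ − σ√T = 2.368591 − 0.618252 = 1.750339
N(d₁) = 0.991072,  N(d₂) = 0.959970,  e^(−rT) = 0.831485
E₀ = V₀·N(d₁) − D·e^(−rT)·N(d₂)
   = 71.2252·0.991072 − 23.9776·0.831485·0.959970 = 51.450358
B₀ = V₀ − E₀ = 71.2252 − 51.450358 = 19.774842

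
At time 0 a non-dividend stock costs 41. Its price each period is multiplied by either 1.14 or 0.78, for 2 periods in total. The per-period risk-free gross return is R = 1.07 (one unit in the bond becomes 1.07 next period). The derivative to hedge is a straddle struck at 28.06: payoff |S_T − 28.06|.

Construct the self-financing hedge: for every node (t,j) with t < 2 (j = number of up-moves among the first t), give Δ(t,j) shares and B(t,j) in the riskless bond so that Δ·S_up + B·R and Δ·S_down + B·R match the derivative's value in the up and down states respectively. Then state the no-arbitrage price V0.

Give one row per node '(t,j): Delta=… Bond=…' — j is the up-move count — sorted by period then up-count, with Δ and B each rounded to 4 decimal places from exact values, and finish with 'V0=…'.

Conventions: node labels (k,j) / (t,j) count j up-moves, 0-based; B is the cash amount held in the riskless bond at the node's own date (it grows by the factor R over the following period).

(0,0): Delta=0.9233 Bond=-21.1575
(1,0): Delta=0.4588 Bond=-7.7831
(1,1): Delta=1.0000 Bond=-26.2243
V0=16.6971

No-arbitrage ⇒ martingale measure with p* = (R−d)/(u−d) = 0.8056.
Payoffs at expiry: V(2,0)=3.1156, V(2,1)=8.3972, V(2,2)=25.2236
Node (1,0) S=31.9800: V=(p*·8.3972+(1−p*)·3.1156)/1.07=6.8881; Δ=(8.3972−3.1156)/(36.4572−24.9444)=0.4588; B=V−Δ·S=-7.7831
Node (1,1) S=46.7400: V=(p*·25.2236+(1−p*)·8.3972)/1.07=20.5157; Δ=(25.2236−8.3972)/(53.2836−36.4572)=1.0000; B=V−Δ·S=-26.2243
Node (0,0) S=41.0000: V=(p*·20.5157+(1−p*)·6.8881)/1.07=16.6971; Δ=(20.5157−6.8881)/(46.7400−31.9800)=0.9233; B=V−Δ·S=-21.1575
Verification: the root portfolio costs Δ(0,0)·S0 + B(0,0) = 16.6971, matching V0.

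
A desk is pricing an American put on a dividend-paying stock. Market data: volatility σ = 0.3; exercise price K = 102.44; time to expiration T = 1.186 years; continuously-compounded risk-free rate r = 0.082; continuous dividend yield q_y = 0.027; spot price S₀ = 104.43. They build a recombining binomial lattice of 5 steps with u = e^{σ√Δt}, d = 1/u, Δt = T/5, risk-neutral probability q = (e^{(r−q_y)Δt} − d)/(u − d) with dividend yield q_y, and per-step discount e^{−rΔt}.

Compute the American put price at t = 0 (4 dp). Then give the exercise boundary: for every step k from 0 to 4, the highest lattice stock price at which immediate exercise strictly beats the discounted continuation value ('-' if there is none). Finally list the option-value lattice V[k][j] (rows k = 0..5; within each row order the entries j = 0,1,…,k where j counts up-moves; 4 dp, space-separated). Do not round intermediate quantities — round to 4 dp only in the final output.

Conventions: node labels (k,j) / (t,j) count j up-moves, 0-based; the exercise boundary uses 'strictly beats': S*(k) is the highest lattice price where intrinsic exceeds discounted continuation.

price = 10.1271
boundary = - - 77.9680 67.3692 77.9680
tree:
10.1271
16.0484 4.7909
24.4720 8.5204 1.3686
35.0708 14.7350 2.8382 0.0000
44.2287 24.4720 5.8859 0.0000 0.0000
52.1418 35.0708 12.2059 0.0000 0.0000 0.0000

Δt=0.23720, u=1.15732, d=0.86406, q=0.50832, disc=e^(-rΔt)=0.98074
k=5 terminal: V=max(K-S,0) → 52.1418 35.0708 12.2059 0.0000 0.0000 0.0000
k=4: j=0 S=58.2113 intr=44.2287 cont=42.6271 V=44.2287[EX]; j=1 S=77.9680 intr=24.4720 cont=22.9965 V=24.4720[EX]; j=2 S=104.4300 intr=0.0000 cont=5.8859 V=5.8859[hold]; j=3 S=139.8732 intr=0.0000 cont=0.0000 V=0.0000[hold]; j=4 S=187.3456 intr=0.0000 cont=0.0000 V=0.0000[hold]  S*(4)=77.9680
k=3: j=0 S=67.3692 intr=35.0708 cont=33.5276 V=35.0708[EX]; j=1 S=90.2341 intr=12.2059 cont=14.7350 V=14.7350[hold]; j=2 S=120.8592 intr=0.0000 cont=2.8382 V=2.8382[hold]; j=3 S=161.8784 intr=0.0000 cont=0.0000 V=0.0000[hold]  S*(3)=67.3692
k=2: j=0 S=77.9680 intr=24.4720 cont=24.2574 V=24.4720[EX]; j=1 S=104.4300 intr=0.0000 cont=8.5204 V=8.5204[hold]; j=2 S=139.8732 intr=0.0000 cont=1.3686 V=1.3686[hold]  S*(2)=77.9680
k=1: j=0 S=90.2341 intr=12.2059 cont=16.0484 V=16.0484[hold]; j=1 S=120.8592 intr=0.0000 cont=4.7909 V=4.7909[hold]  S*(1)=-
k=0: j=0 S=104.4300 intr=0.0000 cont=10.1271 V=10.1271[hold]  S*(0)=-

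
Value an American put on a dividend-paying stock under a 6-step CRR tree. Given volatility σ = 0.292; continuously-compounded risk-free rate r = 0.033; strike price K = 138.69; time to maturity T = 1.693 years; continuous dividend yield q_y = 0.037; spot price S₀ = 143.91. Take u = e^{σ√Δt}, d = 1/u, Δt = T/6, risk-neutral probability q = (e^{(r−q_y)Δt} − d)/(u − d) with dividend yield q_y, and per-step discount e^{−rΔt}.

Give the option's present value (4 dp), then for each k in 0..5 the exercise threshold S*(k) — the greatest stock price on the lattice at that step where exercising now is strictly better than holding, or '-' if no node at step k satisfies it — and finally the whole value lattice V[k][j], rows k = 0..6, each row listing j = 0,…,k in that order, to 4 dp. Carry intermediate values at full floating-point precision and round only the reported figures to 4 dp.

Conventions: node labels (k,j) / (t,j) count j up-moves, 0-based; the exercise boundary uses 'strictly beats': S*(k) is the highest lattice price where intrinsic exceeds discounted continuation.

price = 18.0964
boundary = - - - - 77.3820 90.3655
tree:
18.0964
26.0514 9.0401
36.2553 14.4928 2.7638
48.3772 22.6326 5.1438 0.0000
61.3080 34.0439 9.5736 0.0000 0.0000
72.4261 48.3245 17.8181 0.0000 0.0000 0.0000
81.9467 61.3080 33.1626 0.0000 0.0000 0.0000 0.0000

Δt=0.28217  u=1.16778  d=0.85632  q=0.45768  discount=0.99073
step 6 (expiry): payoffs max(K−S,0) = 81.9467 61.3080 33.1626 0.0000 0.0000 0.0000 0.0000
step 5: (k=5,j=0): S=66.2639, K−S=72.4261, hold=71.8289 ⇒ V=72.4261 exercise | (k=5,j=1): S=90.3655, K−S=48.3245, hold=47.9776 ⇒ V=48.3245 exercise | (k=5,j=2): S=123.2333, K−S=15.4567, hold=17.8181 ⇒ V=17.8181 continue | (k=5,j=3): S=168.0559, K−S=0.0000, hold=0.0000 ⇒ V=0.0000 continue | (k=5,j=4): S=229.1814, K−S=0.0000, hold=0.0000 ⇒ V=0.0000 continue | (k=5,j=5): S=312.5395, K−S=0.0000, hold=0.0000 ⇒ V=0.0000 continue  boundary S*=90.3655
step 4: (k=4,j=0): S=77.3820, K−S=61.3080, hold=60.8263 ⇒ V=61.3080 exercise | (k=4,j=1): S=105.5274, K−S=33.1626, hold=34.0439 ⇒ V=34.0439 continue | (k=4,j=2): S=143.9100, K−S=0.0000, hold=9.5736 ⇒ V=9.5736 continue | (k=4,j=3): S=196.2531, K−S=0.0000, hold=0.0000 ⇒ V=0.0000 continue | (k=4,j=4): S=267.6345, K−S=0.0000, hold=0.0000 ⇒ V=0.0000 continue  boundary S*=77.3820
step 3: (k=3,j=0): S=90.3655, K−S=48.3245, hold=48.3772 ⇒ V=48.3772 continue | (k=3,j=1): S=123.2333, K−S=15.4567, hold=22.6326 ⇒ V=22.6326 continue | (k=3,j=2): S=168.0559, K−S=0.0000, hold=5.1438 ⇒ V=5.1438 continue | (k=3,j=3): S=229.1814, K−S=0.0000, hold=0.0000 ⇒ V=0.0000 continue  boundary S*=-
step 2: (k=2,j=0): S=105.5274, K−S=33.1626, hold=36.2553 ⇒ V=36.2553 continue | (k=2,j=1): S=143.9100, K−S=0.0000, hold=14.4928 ⇒ V=14.4928 continue | (k=2,j=2): S=196.2531, K−S=0.0000, hold=2.7638 ⇒ V=2.7638 continue  boundary S*=-
step 1: (k=1,j=0): S=123.2333, K−S=15.4567, hold=26.0514 ⇒ V=26.0514 continue | (k=1,j=1): S=168.0559, K−S=0.0000, hold=9.0401 ⇒ V=9.0401 continue  boundary S*=-
step 0: (k=0,j=0): S=143.9100, K−S=0.0000, hold=18.0964 ⇒ V=18.0964 continue  boundary S*=-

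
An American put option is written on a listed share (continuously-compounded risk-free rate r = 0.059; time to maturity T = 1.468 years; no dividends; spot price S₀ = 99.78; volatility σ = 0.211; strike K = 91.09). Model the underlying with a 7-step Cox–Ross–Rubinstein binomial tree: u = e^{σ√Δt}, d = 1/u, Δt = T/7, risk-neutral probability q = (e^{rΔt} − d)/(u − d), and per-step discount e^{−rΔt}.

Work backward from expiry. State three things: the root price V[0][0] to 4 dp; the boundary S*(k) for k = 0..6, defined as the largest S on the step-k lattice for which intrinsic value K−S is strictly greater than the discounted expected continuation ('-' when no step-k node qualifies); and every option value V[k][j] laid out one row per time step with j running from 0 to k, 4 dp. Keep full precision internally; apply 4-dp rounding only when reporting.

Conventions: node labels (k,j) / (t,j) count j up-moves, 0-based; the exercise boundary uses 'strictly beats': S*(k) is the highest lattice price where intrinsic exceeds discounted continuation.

params: Δt=0.20971 u=1.10145 d=0.90789 q=0.54019 e^(-rΔt)=0.98770
t_7 payoffs: 40.3567 29.5409 16.4193 0.5002 0.0000 0.0000 0.0000 0.0000
t_6: node(6,0) S=55.8801 payoff=35.2099 vs cont=34.0898 → 35.2099 [stop]  node(6,1) S=67.7932 payoff=23.2968 vs cont=22.1767 → 23.2968 [stop]  node(6,2) S=82.2460 payoff=8.8440 vs cont=7.7239 → 8.8440 [stop]  node(6,3) S=99.7800 payoff=0.0000 vs cont=0.2272 → 0.2272 [wait]  node(6,4) S=121.0521 payoff=0.0000 vs cont=0.0000 → 0.0000 [wait]  node(6,5) S=146.8591 payoff=0.0000 vs cont=0.0000 → 0.0000 [wait]  node(6,6) S=178.1680 payoff=0.0000 vs cont=0.0000 → 0.0000 [wait]  ⇒ S*(6)=82.2460
t_5: node(5,0) S=61.5491 payoff=29.5409 vs cont=28.4208 → 29.5409 [stop]  node(5,1) S=74.6707 payoff=16.4193 vs cont=15.2991 → 16.4193 [stop]  node(5,2) S=90.5898 payoff=0.5002 vs cont=4.1378 → 4.1378 [wait]  node(5,3) S=109.9026 payoff=0.0000 vs cont=0.1032 → 0.1032 [wait]  node(5,4) S=133.3327 payoff=0.0000 vs cont=0.0000 → 0.0000 [wait]  node(5,5) S=161.7579 payoff=0.0000 vs cont=0.0000 → 0.0000 [wait]  ⇒ S*(5)=74.6707
t_4: node(4,0) S=67.7932 payoff=23.2968 vs cont=22.1767 → 23.2968 [stop]  node(4,1) S=82.2460 payoff=8.8440 vs cont=9.6647 → 9.6647 [wait]  node(4,2) S=99.7800 payoff=0.0000 vs cont=1.9343 → 1.9343 [wait]  node(4,3) S=121.0521 payoff=0.0000 vs cont=0.0469 → 0.0469 [wait]  node(4,4) S=146.8591 payoff=0.0000 vs cont=0.0000 → 0.0000 [wait]  ⇒ S*(4)=67.7932
t_3: node(3,0) S=74.6707 payoff=16.4193 vs cont=15.7370 → 16.4193 [stop]  node(3,1) S=90.5898 payoff=0.5002 vs cont=5.4213 → 5.4213 [wait]  node(3,2) S=109.9026 payoff=0.0000 vs cont=0.9035 → 0.9035 [wait]  node(3,3) S=133.3327 payoff=0.0000 vs cont=0.0213 → 0.0213 [wait]  ⇒ S*(3)=74.6707
t_2: node(2,0) S=82.2460 payoff=8.8440 vs cont=10.3495 → 10.3495 [wait]  node(2,1) S=99.7800 payoff=0.0000 vs cont=2.9442 → 2.9442 [wait]  node(2,2) S=121.0521 payoff=0.0000 vs cont=0.4217 → 0.4217 [wait]  ⇒ S*(2)=-
t_1: node(1,0) S=90.5898 payoff=0.5002 vs cont=6.2712 → 6.2712 [wait]  node(1,1) S=109.9026 payoff=0.0000 vs cont=1.5621 → 1.5621 [wait]  ⇒ S*(1)=-
t_0: node(0,0) S=99.7800 payoff=0.0000 vs cont=3.6816 → 3.6816 [wait]  ⇒ S*(0)=-

price = 3.6816
boundary = - - - 74.6707 67.7932 74.6707 82.2460
tree:
3.6816
6.2712 1.5621
10.3495 2.9442 0.4217
16.4193 5.4213 0.9035 0.0213
23.2968 9.6647 1.9343 0.0469 0.0000
29.5409 16.4193 4.1378 0.1032 0.0000 0.0000
35.2099 23.2968 8.8440 0.2272 0.0000 0.0000 0.0000
40.3567 29.5409 16.4193 0.5002 0.0000 0.0000 0.0000 0.0000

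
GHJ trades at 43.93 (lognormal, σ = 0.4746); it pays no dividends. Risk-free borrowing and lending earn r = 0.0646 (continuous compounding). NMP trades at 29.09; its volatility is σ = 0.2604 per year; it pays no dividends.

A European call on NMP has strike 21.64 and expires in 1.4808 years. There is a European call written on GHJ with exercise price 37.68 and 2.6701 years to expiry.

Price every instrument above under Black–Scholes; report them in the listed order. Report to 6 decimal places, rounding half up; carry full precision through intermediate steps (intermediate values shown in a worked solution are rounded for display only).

price(NMP call K=21.64) = 9.815922
price(GHJ call K=37.68) = 18.458682

[NMP call K=21.64]
σ√T = 0.2604·√1.4808 = 0.316876
d₁ = (ln(S/K) + (r+σ²/2)T) / (σ√T) = (ln(29.09/21.64) + (0.0646+0.2604²/2)·1.4808) / 0.316876 = (0.295851 + 0.145865) / 0.316876 = 1.393971
d₂ = d₁ − σ√T = 1.393971 − 0.316876 = 1.077095
e^{−rT} = 0.908773
N(d₁) = 0.918337,  N(d₂) = 0.859281
price = S·N(d₁) − K·e^{−rT}·N(d₂) = 26.714419 − 16.898497 = 9.815922
[GHJ call K=37.68]
σ√T = 0.4746·√2.6701 = 0.775517
d₁ = (ln(S/K) + (r+σ²/2)T) / (σ√T) = (ln(43.93/37.68) + (0.0646+0.4746²/2)·2.6701) / 0.775517 = (0.153468 + 0.473202) / 0.775517 = 0.808067
d₂ = d₁ − σ√T = 0.808067 − 0.775517 = 0.032550
e^{−rT} = 0.841568
N(d₁) = 0.790474,  N(d₂) = 0.512983
price = S·N(d₁) − K·e^{−rT}·N(d₂) = 34.725524 − 16.266842 = 18.458682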